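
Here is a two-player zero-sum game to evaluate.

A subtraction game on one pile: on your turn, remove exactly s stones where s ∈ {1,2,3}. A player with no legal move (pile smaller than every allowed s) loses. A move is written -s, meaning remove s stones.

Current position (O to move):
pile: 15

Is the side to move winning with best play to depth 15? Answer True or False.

p1 O@[15]: -1[14]-1 -2[13]-1 -3[12]+1*
p2 X@[12]: -1[11]-1* -2[10]-1 -3[9]-1
p3 O@[11]: -1[10]-1 -2[9]-1 -3[8]+1*
p4 X@[8]: -1[7]-1* -2[6]-1 -3[5]-1
p5 O@[7]: -1[6]-1 -2[5]-1 -3[4]+1*
p6 X@[4]: -1[3]-1* -2[2]-1 -3[1]-1
p7 O@[3]: -1[2]-1 -2[1]-1 -3[0]+1*
p8 X@[0] terminal -1; root [15] d15

O winning at [15]: True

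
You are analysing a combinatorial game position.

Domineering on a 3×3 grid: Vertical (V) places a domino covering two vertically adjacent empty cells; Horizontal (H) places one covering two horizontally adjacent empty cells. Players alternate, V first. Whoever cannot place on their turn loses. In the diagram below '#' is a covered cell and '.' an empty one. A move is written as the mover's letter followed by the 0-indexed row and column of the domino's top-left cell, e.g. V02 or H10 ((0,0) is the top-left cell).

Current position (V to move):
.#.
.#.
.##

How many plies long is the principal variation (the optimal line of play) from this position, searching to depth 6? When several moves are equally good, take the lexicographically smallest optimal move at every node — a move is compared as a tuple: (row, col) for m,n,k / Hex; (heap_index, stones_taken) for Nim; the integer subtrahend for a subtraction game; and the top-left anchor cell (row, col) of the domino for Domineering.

p1 V@[.#./.#./.##]: V00[##./##./.##]+1* V02[.##/.##/.##]+1 V10[.#./##./###]+1
p2 H@[##./##./.##] terminal -1; root [.#./.#./.##] d6

PV length from [.#./.#./.##]: 1 ply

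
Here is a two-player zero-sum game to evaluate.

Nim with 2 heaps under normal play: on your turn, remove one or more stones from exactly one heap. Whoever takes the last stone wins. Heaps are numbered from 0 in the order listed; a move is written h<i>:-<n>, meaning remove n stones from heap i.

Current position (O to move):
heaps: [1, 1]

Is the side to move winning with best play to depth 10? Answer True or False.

p1 O@[(1,1)]: h0:-1[(0,1)]-1* h1:-1[(1,0)]-1
p2 X@[(0,1)]: h1:-1[(0,0)]+1*
p3 O@[(0,0)] terminal -1; root [(1,1)] d10

O winning at [(1,1)]: False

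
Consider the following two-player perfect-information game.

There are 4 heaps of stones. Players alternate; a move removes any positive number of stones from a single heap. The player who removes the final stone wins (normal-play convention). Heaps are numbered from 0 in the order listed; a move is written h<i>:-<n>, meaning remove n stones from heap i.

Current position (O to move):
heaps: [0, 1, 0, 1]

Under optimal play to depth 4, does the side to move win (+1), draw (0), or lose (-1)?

ply 1, O at (0,1,0,1) | h1:-1=-1→(0,0,0,1)*; h3:-1=-1→(0,1,0,0)
ply 2, X at (0,0,0,1) | h3:-1=+1→(0,0,0,0)*
ply 3: (0,0,0,0) is terminal -1 (O); from (0,1,0,1) depth 4

value((0,1,0,1), O) = -1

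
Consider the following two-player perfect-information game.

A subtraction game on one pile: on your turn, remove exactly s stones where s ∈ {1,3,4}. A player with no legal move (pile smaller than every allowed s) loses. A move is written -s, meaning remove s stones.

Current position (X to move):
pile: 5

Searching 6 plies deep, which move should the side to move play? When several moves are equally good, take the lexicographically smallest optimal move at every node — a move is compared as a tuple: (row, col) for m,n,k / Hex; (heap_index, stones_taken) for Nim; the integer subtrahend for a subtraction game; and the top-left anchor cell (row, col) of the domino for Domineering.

ply 1, X at 5 | -1=-1→4; -3=+1→2*; -4=-1→1
ply 2, O at 2 | -1=-1→1*
ply 3, X at 1 | -1=+1→0*
ply 4: 0 is terminal -1 (O); from 5 depth 6

X's best at [5]: -3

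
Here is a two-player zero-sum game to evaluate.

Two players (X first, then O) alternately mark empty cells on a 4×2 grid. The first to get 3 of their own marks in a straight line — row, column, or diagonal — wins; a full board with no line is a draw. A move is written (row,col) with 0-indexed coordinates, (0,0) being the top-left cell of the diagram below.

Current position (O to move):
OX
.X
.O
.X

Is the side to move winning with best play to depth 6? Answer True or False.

O winning at [OX/.X/.O/.X]: False

[OX/.X/.O/.X] O move#1: (1,0):+0/OX/OX/.O/.X*, (2,0):+0/OX/.X/OO/.X, (3,0):+0/OX/.X/.O/OX
[OX/OX/.O/.X] X move#2: (2,0):+0/OX/OX/XO/.X*, (3,0):-1/OX/OX/.O/XX
[OX/OX/XO/.X] O move#3: (3,0):+0/OX/OX/XO/OX*
[OX/OX/XO/OX] end (terminal +0, X#4); searched OX/.X/.O/.X to 6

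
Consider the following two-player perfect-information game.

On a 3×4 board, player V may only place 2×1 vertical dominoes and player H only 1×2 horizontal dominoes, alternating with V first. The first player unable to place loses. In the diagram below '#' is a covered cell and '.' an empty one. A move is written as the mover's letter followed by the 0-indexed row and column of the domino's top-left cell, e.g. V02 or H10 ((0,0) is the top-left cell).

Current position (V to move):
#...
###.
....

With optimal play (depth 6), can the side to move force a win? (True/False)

V winning at [#.../###./....]: False

[#.../###./....] V move#1: V03:-1/#..#/####/....*, V13:-1/#.../####/...#
[#..#/####/....] H move#2: H01:+1/####/####/....*, H20:+1/#..#/####/##.., H21:+1/#..#/####/.##., H22:+1/#..#/####/..##
[####/####/....] end (terminal -1, V#3); searched #.../###./.... to 6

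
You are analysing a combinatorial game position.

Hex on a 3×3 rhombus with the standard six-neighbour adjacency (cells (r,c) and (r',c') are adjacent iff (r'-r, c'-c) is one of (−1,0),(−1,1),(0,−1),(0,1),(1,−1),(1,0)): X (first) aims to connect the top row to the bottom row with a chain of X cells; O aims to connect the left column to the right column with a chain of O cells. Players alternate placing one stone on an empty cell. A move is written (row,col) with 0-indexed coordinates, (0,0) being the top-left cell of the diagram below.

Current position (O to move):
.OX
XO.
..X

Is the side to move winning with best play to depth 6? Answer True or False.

[.OX/XO./..X] O move#1: (0,0):-1/OOX/XO./..X, (1,2):+1/.OX/XOO/..X*, (2,0):-1/.OX/XO./O.X, (2,1):-1/.OX/XO./.OX
[.OX/XOO/..X] X move#2: (0,0):-1/XOX/XOO/..X*, (2,0):-1/.OX/XOO/X.X, (2,1):-1/.OX/XOO/.XX
[XOX/XOO/..X] O move#3: (2,0):+1/XOX/XOO/O.X*, (2,1):-1/XOX/XOO/.OX
[XOX/XOO/O.X] end (terminal -1, X#4); searched .OX/XO./..X to 6

O winning at [.OX/XO./..X]: True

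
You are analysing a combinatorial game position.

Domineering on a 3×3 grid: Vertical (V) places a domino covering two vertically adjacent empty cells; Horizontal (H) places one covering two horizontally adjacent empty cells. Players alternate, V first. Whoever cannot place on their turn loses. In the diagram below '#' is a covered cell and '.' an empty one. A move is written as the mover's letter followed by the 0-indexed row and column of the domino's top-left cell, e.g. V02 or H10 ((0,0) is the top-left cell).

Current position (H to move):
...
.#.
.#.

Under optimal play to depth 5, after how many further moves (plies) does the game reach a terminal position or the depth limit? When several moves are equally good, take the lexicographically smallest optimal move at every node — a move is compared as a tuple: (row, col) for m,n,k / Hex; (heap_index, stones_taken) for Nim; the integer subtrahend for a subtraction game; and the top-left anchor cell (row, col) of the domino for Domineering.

p1 H@[.../.#./.#.]: H00[##./.#./.#.]-1* H01[.##/.#./.#.]-1
p2 V@[##./.#./.#.]: V02[###/.##/.#.]+1* V10[##./##./##.]+1 V12[##./.##/.##]+1
p3 H@[###/.##/.#.] terminal -1; root [.../.#./.#.] d5

PV length from [.../.#./.#.]: 2 plies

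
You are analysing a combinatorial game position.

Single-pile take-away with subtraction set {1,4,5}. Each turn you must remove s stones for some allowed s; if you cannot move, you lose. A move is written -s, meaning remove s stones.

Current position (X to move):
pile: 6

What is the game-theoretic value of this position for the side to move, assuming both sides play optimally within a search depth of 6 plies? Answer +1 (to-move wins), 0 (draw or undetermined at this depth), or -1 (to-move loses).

[6] X move#1: -1:-1/5, -4:+1/2*, -5:-1/1
[2] O move#2: -1:-1/1*
[1] X move#3: -1:+1/0*
[0] end (terminal -1, O#4); searched 6 to 6

value(6, X) = +1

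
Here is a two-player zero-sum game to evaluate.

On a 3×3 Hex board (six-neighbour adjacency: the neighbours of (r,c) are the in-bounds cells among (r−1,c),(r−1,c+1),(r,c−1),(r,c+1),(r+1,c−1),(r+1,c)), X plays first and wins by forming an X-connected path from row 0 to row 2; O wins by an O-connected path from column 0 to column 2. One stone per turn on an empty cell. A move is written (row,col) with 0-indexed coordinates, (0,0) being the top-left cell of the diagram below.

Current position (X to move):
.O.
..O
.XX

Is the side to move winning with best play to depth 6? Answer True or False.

ply 1, X at .O./..O/.XX | (0,0)=-1→XO./..O/.XX*; (0,2)=-1→.OX/..O/.XX; (1,0)=-1→.O./X.O/.XX; (1,1)=-1→.O./.XO/.XX; (2,0)=-1→.O./..O/XXX
ply 2, O at XO./..O/.XX | (0,2)=-1→XOO/..O/.XX; (1,0)=+1→XO./O.O/.XX*; (1,1)=+1→XO./.OO/.XX; (2,0)=-1→XO./..O/OXX
ply 3, X at XO./O.O/.XX | (0,2)=-1→XOX/O.O/.XX*; (1,1)=-1→XO./OXO/.XX; (2,0)=-1→XO./O.O/XXX
ply 4, O at XOX/O.O/.XX | (1,1)=+1→XOX/OOO/.XX*; (2,0)=-1→XOX/O.O/OXX
ply 5: XOX/OOO/.XX is terminal -1 (X); from .O./..O/.XX depth 6

X winning at [.O./..O/.XX]: False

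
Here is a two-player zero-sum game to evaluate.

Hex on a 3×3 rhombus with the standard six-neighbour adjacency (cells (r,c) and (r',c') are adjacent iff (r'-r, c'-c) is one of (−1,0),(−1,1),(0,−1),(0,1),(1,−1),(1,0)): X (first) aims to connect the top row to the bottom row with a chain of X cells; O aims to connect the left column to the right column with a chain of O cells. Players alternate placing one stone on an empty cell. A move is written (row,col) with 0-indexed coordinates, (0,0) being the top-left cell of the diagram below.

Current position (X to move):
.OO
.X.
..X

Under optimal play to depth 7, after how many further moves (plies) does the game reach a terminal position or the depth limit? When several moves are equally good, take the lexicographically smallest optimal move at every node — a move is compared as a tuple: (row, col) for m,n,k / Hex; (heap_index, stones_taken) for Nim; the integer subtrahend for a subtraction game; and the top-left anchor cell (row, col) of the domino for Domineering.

p1 X@[.OO/.X./..X]: (0,0)[XOO/.X./..X]-1* (1,0)[.OO/XX./..X]-1 (1,2)[.OO/.XX/..X]-1 (2,0)[.OO/.X./X.X]-1 (2,1)[.OO/.X./.XX]-1
p2 O@[XOO/.X./..X]: (1,0)[XOO/OX./..X]+1* (1,2)[XOO/.XO/..X]-1 (2,0)[XOO/.X./O.X]-1 (2,1)[XOO/.X./.OX]-1
p3 X@[XOO/OX./..X] terminal -1; root [.OO/.X./..X] d7

PV length from [.OO/.X./..X]: 2 plies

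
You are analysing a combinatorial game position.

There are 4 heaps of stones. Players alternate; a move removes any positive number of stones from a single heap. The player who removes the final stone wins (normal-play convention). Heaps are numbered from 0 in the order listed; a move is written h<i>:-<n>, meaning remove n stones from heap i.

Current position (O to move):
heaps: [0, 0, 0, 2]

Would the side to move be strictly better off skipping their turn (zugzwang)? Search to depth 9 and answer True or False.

zugzwang((0,0,0,2), O) = False

ply 1, O at (0,0,0,2) | h3:-1=-1→(0,0,0,1); h3:-2=+1→(0,0,0,0)*
ply 2: (0,0,0,0) is terminal -1 (X); from (0,0,0,2) depth 9
pass branch (X moves first from the same position):
  | ply 1, X at (0,0,0,2) | h3:-1=-1→(0,0,0,1); h3:-2=+1→(0,0,0,0)*
  | ply 2: (0,0,0,0) is terminal -1 (O); from (0,0,0,2) depth 9
O moving scores +1; O passing scores -1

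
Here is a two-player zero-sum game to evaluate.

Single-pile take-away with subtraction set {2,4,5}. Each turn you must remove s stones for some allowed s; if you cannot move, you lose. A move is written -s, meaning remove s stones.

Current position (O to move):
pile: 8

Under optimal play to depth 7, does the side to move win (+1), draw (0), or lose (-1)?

[8] O move#1: -2:-1/6*, -4:-1/4, -5:-1/3
[6] X move#2: -2:-1/4, -4:-1/2, -5:+1/1*
[1] end (terminal -1, O#3); searched 8 to 7

value(8, O) = -1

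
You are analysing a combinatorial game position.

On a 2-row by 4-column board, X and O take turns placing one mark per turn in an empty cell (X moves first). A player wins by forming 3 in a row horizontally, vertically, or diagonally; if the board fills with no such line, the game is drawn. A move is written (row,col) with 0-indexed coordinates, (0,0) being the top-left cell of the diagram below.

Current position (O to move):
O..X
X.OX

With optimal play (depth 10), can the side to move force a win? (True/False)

O winning at [O..X/X.OX]: False

p1 O@[O..X/X.OX]: (0,1)[OO.X/X.OX]+0* (0,2)[O.OX/X.OX]+0 (1,1)[O..X/XOOX]+0
p2 X@[OO.X/X.OX]: (0,2)[OOXX/X.OX]+0* (1,1)[OO.X/XXOX]-1
p3 O@[OOXX/X.OX]: (1,1)[OOXX/XOOX]+0*
p4 X@[OOXX/XOOX] terminal +0; root [O..X/X.OX] d10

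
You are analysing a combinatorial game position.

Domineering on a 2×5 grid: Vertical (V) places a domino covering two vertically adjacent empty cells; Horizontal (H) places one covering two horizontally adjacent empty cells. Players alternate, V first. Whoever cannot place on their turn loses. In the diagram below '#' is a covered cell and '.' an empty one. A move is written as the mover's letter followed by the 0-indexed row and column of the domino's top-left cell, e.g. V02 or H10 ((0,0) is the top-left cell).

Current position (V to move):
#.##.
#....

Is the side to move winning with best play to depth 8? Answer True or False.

ply 1, V at #.##./#.... | V01=-1→####./##...*; V04=-1→#.###/#...#
ply 2, H at ####./##... | H12=-1→####./####.; H13=+1→####./##.##*
ply 3: ####./##.## is terminal -1 (V); from #.##./#.... depth 8

V winning at [#.##./#....]: False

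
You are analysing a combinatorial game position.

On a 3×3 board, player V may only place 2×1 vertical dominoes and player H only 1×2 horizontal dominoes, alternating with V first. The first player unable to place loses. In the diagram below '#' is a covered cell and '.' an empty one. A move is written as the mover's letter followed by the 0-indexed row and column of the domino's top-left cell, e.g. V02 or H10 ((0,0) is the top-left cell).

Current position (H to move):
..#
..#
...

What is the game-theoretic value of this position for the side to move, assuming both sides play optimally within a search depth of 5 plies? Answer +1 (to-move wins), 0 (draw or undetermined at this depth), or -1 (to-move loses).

value(..#/..#/..., H) = +1

p1 H@[..#/..#/...]: H00[###/..#/...]-1 H10[..#/###/...]+1* H20[..#/..#/##.]-1 H21[..#/..#/.##]-1
p2 V@[..#/###/...] terminal -1; root [..#/..#/...] d5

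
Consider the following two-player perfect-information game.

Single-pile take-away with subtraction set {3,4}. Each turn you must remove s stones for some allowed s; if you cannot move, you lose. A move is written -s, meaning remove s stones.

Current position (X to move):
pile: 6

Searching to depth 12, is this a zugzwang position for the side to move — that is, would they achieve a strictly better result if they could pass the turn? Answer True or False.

zugzwang(6, X) = False

p1 X@[6]: -3[3]-1 -4[2]+1*
p2 O@[2] terminal -1; root [6] d12
pass branch (O moves first from the same position):
  | p1 O@[6]: -3[3]-1 -4[2]+1*
  | p2 X@[2] terminal -1; root [6] d12
X moving scores +1; X passing scores -1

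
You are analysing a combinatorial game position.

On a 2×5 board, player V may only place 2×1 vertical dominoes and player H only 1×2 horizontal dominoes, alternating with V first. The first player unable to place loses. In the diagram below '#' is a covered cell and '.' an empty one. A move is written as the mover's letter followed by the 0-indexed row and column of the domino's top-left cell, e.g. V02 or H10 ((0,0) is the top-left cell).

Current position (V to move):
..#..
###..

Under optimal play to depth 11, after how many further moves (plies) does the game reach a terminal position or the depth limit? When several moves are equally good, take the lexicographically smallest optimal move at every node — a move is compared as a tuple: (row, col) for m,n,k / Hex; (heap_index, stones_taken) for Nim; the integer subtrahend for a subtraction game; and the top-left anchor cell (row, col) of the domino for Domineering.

[..#../###..] V move#1: V03:+1/..##./####.*, V04:+1/..#.#/###.#
[..##./####.] H move#2: H00:-1/####./####.*
[####./####.] V move#3: V04:+1/#####/#####*
[#####/#####] end (terminal -1, H#4); searched ..#../###.. to 11

PV length from [..#../###..]: 3 plies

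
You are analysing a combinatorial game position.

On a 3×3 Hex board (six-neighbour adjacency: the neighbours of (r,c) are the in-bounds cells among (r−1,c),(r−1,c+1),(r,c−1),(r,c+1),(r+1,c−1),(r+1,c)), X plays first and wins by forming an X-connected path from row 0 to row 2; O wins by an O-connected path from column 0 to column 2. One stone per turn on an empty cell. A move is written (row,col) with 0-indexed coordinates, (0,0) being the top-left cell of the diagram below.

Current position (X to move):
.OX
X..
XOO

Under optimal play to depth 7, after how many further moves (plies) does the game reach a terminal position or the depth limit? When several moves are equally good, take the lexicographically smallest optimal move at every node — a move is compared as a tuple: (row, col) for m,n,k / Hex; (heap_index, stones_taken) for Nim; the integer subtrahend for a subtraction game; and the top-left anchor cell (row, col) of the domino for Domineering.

PV length from [.OX/X../XOO]: 1 ply

p1 X@[.OX/X../XOO]: (0,0)[XOX/X../XOO]+1* (1,1)[.OX/XX./XOO]+1 (1,2)[.OX/X.X/XOO]+1
p2 O@[XOX/X../XOO] terminal -1; root [.OX/X../XOO] d7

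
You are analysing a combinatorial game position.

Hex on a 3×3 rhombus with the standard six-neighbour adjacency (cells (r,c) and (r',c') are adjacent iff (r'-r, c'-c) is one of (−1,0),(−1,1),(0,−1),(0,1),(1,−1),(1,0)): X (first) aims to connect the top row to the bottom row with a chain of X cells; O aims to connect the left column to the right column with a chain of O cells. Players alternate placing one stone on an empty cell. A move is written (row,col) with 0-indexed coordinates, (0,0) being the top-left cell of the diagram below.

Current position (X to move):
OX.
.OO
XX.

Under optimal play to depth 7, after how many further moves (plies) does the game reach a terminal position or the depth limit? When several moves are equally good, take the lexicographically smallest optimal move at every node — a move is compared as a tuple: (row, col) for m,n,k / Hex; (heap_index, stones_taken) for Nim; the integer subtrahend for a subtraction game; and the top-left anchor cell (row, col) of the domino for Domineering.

[OX./.OO/XX.] X move#1: (0,2):-1/OXX/.OO/XX., (1,0):+1/OX./XOO/XX.*, (2,2):-1/OX./.OO/XXX
[OX./XOO/XX.] end (terminal -1, O#2); searched OX./.OO/XX. to 7

PV length from [OX./.OO/XX.]: 1 ply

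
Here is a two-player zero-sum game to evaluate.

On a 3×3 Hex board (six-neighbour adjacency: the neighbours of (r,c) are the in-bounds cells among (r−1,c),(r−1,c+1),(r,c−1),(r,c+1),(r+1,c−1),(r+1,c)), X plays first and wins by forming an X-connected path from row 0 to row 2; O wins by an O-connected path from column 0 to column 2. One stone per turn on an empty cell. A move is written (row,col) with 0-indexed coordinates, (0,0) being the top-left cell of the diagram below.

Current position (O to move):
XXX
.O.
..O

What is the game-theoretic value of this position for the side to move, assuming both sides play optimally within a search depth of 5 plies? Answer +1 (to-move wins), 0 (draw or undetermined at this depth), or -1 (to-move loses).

ply 1, O at XXX/.O./..O | (1,0)=+1→XXX/OO./..O*; (1,2)=+1→XXX/.OO/..O; (2,0)=+1→XXX/.O./O.O; (2,1)=+1→XXX/.O./.OO
ply 2, X at XXX/OO./..O | (1,2)=-1→XXX/OOX/..O*; (2,0)=-1→XXX/OO./X.O; (2,1)=-1→XXX/OO./.XO
ply 3, O at XXX/OOX/..O | (2,0)=-1→XXX/OOX/O.O; (2,1)=+1→XXX/OOX/.OO*
ply 4: XXX/OOX/.OO is terminal -1 (X); from XXX/.O./..O depth 5

value(XXX/.O./..O, O) = +1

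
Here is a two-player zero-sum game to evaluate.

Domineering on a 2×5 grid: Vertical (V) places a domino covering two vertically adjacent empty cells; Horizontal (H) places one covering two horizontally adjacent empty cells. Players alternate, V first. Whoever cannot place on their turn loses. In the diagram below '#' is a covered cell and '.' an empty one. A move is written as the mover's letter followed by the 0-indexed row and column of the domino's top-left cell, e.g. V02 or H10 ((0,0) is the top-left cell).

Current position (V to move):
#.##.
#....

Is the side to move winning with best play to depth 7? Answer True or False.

V winning at [#.##./#....]: False

[#.##./#....] V move#1: V01:-1/####./##...*, V04:-1/#.###/#...#
[####./##...] H move#2: H12:-1/####./####., H13:+1/####./##.##*
[####./##.##] end (terminal -1, V#3); searched #.##./#.... to 7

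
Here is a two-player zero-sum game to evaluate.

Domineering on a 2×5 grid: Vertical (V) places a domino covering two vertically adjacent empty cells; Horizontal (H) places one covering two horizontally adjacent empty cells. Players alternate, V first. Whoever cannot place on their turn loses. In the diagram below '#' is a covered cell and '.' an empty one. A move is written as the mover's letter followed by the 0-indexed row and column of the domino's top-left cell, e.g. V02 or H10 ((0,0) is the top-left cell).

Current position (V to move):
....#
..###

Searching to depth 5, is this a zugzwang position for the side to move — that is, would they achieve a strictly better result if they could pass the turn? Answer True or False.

p1 V@[....#/..###]: V00[#...#/#.###]-1 V01[.#..#/.####]+1*
p2 H@[.#..#/.####]: H02[.####/.####]-1*
p3 V@[.####/.####]: V00[#####/#####]+1*
p4 H@[#####/#####] terminal -1; root [....#/..###] d5
if V skipped the turn, H would face:
~ p1 H@[....#/..###]: H00[##..#/..###]+1* H01[.##.#/..###]-1 H02[..###/..###]-1 H10[....#/#####]+1
~ p2 V@[##..#/..###] terminal -1; root [....#/..###] d5
compare (V): move=+1 vs pass=-1

zugzwang(....#/..###, V) = False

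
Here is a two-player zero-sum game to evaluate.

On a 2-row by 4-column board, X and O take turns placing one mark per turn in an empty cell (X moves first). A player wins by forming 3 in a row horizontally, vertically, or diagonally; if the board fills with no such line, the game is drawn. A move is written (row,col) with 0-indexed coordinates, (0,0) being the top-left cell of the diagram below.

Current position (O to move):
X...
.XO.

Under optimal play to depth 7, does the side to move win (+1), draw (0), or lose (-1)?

[X.../.XO.] O move#1: (0,1):+0/XO../.XO.*, (0,2):+0/X.O./.XO., (0,3):+0/X..O/.XO., (1,0):+0/X.../OXO., (1,3):+0/X.../.XOO
[XO../.XO.] X move#2: (0,2):+0/XOX./.XO.*, (0,3):+0/XO.X/.XO., (1,0):+0/XO../XXO., (1,3):+0/XO../.XOX
[XOX./.XO.] O move#3: (0,3):+0/XOXO/.XO.*, (1,0):+0/XOX./OXO., (1,3):+0/XOX./.XOO
[XOXO/.XO.] X move#4: (1,0):+0/XOXO/XXO.*, (1,3):+0/XOXO/.XOX
[XOXO/XXO.] O move#5: (1,3):+0/XOXO/XXOO*
[XOXO/XXOO] end (terminal +0, X#6); searched X.../.XO. to 7

value(X.../.XO., O) = 0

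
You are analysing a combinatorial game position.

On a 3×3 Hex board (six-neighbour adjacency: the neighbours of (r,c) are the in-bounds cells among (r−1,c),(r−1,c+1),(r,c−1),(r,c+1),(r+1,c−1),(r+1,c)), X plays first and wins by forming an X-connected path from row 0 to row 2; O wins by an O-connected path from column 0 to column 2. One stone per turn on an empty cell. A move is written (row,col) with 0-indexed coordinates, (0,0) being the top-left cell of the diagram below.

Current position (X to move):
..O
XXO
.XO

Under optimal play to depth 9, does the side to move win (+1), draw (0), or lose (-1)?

value(..O/XXO/.XO, X) = +1

p1 X@[..O/XXO/.XO]: (0,0)[X.O/XXO/.XO]+1* (0,1)[.XO/XXO/.XO]+1 (2,0)[..O/XXO/XXO]+1
p2 O@[X.O/XXO/.XO] terminal -1; root [..O/XXO/.XO] d9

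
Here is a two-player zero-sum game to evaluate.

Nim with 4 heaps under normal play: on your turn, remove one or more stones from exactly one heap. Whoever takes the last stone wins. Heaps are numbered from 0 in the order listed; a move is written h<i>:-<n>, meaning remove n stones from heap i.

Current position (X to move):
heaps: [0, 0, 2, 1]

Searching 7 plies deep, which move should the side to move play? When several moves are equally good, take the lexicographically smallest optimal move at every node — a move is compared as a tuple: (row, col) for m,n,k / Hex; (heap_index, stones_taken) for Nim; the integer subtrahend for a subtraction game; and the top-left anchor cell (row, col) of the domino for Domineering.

X's best at [(0,0,2,1)]: h2:-1

ply 1, X at (0,0,2,1) | h2:-1=+1→(0,0,1,1)*; h2:-2=-1→(0,0,0,1); h3:-1=-1→(0,0,2,0)
ply 2, O at (0,0,1,1) | h2:-1=-1→(0,0,0,1)*; h3:-1=-1→(0,0,1,0)
ply 3, X at (0,0,0,1) | h3:-1=+1→(0,0,0,0)*
ply 4: (0,0,0,0) is terminal -1 (O); from (0,0,2,1) depth 7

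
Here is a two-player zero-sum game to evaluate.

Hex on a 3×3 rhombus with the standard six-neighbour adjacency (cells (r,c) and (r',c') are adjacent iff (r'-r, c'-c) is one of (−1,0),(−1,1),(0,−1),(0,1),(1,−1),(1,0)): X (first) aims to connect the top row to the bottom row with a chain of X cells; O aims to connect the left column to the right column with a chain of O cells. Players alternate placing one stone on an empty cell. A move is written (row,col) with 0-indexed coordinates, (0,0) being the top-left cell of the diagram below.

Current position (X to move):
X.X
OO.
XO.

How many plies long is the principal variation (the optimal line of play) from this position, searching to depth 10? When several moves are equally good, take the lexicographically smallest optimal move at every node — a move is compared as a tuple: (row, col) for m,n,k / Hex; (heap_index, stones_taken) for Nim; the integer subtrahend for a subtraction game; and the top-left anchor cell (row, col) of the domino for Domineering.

p1 X@[X.X/OO./XO.]: (0,1)[XXX/OO./XO.]-1* (1,2)[X.X/OOX/XO.]-1 (2,2)[X.X/OO./XOX]-1
p2 O@[XXX/OO./XO.]: (1,2)[XXX/OOO/XO.]+1* (2,2)[XXX/OO./XOO]+1
p3 X@[XXX/OOO/XO.] terminal -1; root [X.X/OO./XO.] d10

PV length from [X.X/OO./XO.]: 2 plies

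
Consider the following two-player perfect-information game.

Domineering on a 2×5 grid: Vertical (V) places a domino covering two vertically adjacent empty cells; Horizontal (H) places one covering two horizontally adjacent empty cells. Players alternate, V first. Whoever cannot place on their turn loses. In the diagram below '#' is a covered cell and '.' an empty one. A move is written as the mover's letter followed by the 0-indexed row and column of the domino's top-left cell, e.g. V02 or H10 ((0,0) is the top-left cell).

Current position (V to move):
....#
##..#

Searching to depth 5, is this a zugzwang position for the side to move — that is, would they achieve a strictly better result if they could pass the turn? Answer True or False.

zugzwang(....#/##..#, V) = False

[....#/##..#] V move#1: V02:+1/..#.#/###.#*, V03:-1/...##/##.##
[..#.#/###.#] H move#2: H00:-1/###.#/###.#*
[###.#/###.#] V move#3: V03:+1/#####/#####*
[#####/#####] end (terminal -1, H#4); searched ....#/##..# to 5
suppose V passes — search the same position with H to move:
pass> [....#/##..#] H move#1: H00:-1/##..#/##..#, H01:-1/.##.#/##..#, H02:+1/..###/##..#*, H12:+1/....#/#####
pass> [..###/##..#] end (terminal -1, V#2); searched ....#/##..# to 5
for V: play +1, pass -1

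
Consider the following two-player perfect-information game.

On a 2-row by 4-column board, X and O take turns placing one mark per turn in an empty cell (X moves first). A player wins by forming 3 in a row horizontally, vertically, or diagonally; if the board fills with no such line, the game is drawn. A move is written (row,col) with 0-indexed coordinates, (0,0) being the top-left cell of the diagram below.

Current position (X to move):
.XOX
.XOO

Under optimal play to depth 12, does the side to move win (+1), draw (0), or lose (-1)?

value(.XOX/.XOO, X) = 0

p1 X@[.XOX/.XOO]: (0,0)[XXOX/.XOO]+0* (1,0)[.XOX/XXOO]+0
p2 O@[XXOX/.XOO]: (1,0)[XXOX/OXOO]+0*
p3 X@[XXOX/OXOO] terminal +0; root [.XOX/.XOO] d12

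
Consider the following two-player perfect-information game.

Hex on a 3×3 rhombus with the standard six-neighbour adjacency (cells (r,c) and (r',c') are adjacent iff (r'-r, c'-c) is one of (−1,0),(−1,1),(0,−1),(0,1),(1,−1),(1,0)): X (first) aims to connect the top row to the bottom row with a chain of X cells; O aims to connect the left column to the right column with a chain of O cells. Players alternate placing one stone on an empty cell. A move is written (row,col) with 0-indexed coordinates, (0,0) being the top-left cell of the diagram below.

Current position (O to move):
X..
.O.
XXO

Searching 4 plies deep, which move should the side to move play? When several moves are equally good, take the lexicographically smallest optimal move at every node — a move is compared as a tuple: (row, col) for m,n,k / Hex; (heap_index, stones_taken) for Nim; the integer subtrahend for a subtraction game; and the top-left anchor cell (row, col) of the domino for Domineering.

O's best at [X../.O./XXO]: (1,0)

[X../.O./XXO] O move#1: (0,1):-1/XO./.O./XXO, (0,2):-1/X.O/.O./XXO, (1,0):+1/X../OO./XXO*, (1,2):-1/X../.OO/XXO
[X../OO./XXO] X move#2: (0,1):-1/XX./OO./XXO*, (0,2):-1/X.X/OO./XXO, (1,2):-1/X../OOX/XXO
[XX./OO./XXO] O move#3: (0,2):+1/XXO/OO./XXO*, (1,2):+1/XX./OOO/XXO
[XXO/OO./XXO] end (terminal -1, X#4); searched X../.O./XXO to 4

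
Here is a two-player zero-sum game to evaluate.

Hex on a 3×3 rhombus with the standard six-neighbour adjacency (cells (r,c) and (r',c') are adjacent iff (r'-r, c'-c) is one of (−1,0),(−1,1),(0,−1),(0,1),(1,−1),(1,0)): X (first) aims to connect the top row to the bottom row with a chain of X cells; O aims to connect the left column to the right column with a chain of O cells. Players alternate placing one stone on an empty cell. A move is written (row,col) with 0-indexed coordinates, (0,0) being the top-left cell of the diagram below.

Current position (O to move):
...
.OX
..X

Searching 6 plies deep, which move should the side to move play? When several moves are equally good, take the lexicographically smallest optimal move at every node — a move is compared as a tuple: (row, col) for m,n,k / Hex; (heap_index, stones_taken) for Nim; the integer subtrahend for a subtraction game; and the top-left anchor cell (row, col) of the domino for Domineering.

ply 1, O at .../.OX/..X | (0,0)=-1→O../.OX/..X; (0,1)=-1→.O./.OX/..X; (0,2)=+1→..O/.OX/..X*; (1,0)=-1→.../OOX/..X; (2,0)=-1→.../.OX/O.X; (2,1)=-1→.../.OX/.OX
ply 2, X at ..O/.OX/..X | (0,0)=-1→X.O/.OX/..X*; (0,1)=-1→.XO/.OX/..X; (1,0)=-1→..O/XOX/..X; (2,0)=-1→..O/.OX/X.X; (2,1)=-1→..O/.OX/.XX
ply 3, O at X.O/.OX/..X | (0,1)=+1→XOO/.OX/..X*; (1,0)=+1→X.O/OOX/..X; (2,0)=+1→X.O/.OX/O.X; (2,1)=+1→X.O/.OX/.OX
ply 4, X at XOO/.OX/..X | (1,0)=-1→XOO/XOX/..X*; (2,0)=-1→XOO/.OX/X.X; (2,1)=-1→XOO/.OX/.XX
ply 5, O at XOO/XOX/..X | (2,0)=+1→XOO/XOX/O.X*; (2,1)=-1→XOO/XOX/.OX
ply 6: XOO/XOX/O.X is terminal -1 (X); from .../.OX/..X depth 6

O's best at [.../.OX/..X]: (0,2)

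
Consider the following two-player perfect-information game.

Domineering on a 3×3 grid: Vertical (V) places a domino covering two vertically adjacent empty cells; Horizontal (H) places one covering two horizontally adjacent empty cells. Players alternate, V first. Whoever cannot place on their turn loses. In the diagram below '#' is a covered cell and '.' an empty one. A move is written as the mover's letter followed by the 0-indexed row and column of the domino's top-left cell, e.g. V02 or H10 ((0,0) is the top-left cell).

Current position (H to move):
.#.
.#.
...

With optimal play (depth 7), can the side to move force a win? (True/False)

H winning at [.#./.#./...]: False

p1 H@[.#./.#./...]: H20[.#./.#./##.]-1* H21[.#./.#./.##]-1
p2 V@[.#./.#./##.]: V00[##./##./##.]+1* V02[.##/.##/##.]+1 V12[.#./.##/###]+1
p3 H@[##./##./##.] terminal -1; root [.#./.#./...] d7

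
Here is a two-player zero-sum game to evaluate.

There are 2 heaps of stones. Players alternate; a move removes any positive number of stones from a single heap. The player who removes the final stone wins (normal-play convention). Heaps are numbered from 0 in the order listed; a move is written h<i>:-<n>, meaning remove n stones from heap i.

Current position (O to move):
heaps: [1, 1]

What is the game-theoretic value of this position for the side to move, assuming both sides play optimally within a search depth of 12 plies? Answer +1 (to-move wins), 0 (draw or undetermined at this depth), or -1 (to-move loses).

p1 O@[(1,1)]: h0:-1[(0,1)]-1* h1:-1[(1,0)]-1
p2 X@[(0,1)]: h1:-1[(0,0)]+1*
p3 O@[(0,0)] terminal -1; root [(1,1)] d12

value((1,1), O) = -1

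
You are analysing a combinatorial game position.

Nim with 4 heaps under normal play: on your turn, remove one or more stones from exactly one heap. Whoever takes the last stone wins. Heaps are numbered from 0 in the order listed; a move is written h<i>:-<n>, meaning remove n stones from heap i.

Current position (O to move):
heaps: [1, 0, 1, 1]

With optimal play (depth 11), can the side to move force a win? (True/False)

O winning at [(1,0,1,1)]: True

ply 1, O at (1,0,1,1) | h0:-1=+1→(0,0,1,1)*; h2:-1=+1→(1,0,0,1); h3:-1=+1→(1,0,1,0)
ply 2, X at (0,0,1,1) | h2:-1=-1→(0,0,0,1)*; h3:-1=-1→(0,0,1,0)
ply 3, O at (0,0,0,1) | h3:-1=+1→(0,0,0,0)*
ply 4: (0,0,0,0) is terminal -1 (X); from (1,0,1,1) depth 11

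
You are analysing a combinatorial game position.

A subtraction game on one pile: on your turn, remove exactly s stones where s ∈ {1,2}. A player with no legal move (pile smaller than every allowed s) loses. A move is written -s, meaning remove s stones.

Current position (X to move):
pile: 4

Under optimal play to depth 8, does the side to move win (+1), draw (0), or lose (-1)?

ply 1, X at 4 | -1=+1→3*; -2=-1→2
ply 2, O at 3 | -1=-1→2*; -2=-1→1
ply 3, X at 2 | -1=-1→1; -2=+1→0*
ply 4: 0 is terminal -1 (O); from 4 depth 8

value(4, X) = +1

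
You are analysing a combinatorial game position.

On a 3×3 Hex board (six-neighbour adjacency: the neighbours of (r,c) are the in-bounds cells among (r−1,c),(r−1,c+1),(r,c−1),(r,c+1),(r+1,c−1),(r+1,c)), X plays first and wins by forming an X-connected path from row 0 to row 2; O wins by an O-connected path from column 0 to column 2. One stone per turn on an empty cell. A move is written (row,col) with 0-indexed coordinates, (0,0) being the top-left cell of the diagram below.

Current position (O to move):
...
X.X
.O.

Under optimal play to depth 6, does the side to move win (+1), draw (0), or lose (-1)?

value(.../X.X/.O., O) = -1

[.../X.X/.O.] O move#1: (0,0):-1/O../X.X/.O.*, (0,1):-1/.O./X.X/.O., (0,2):-1/..O/X.X/.O., (1,1):-1/.../XOX/.O., (2,0):-1/.../X.X/OO., (2,2):-1/.../X.X/.OO
[O../X.X/.O.] X move#2: (0,1):+1/OX./X.X/.O.*, (0,2):+1/O.X/X.X/.O., (1,1):+1/O../XXX/.O., (2,0):+1/O../X.X/XO., (2,2):+1/O../X.X/.OX
[OX./X.X/.O.] O move#3: (0,2):-1/OXO/X.X/.O.*, (1,1):-1/OX./XOX/.O., (2,0):-1/OX./X.X/OO., (2,2):-1/OX./X.X/.OO
[OXO/X.X/.O.] X move#4: (1,1):+1/OXO/XXX/.O.*, (2,0):+1/OXO/X.X/XO., (2,2):+1/OXO/X.X/.OX
[OXO/XXX/.O.] O move#5: (2,0):-1/OXO/XXX/OO.*, (2,2):-1/OXO/XXX/.OO
[OXO/XXX/OO.] X move#6: (2,2):+1/OXO/XXX/OOX*
[OXO/XXX/OOX] end (terminal -1, O#7); searched .../X.X/.O. to 6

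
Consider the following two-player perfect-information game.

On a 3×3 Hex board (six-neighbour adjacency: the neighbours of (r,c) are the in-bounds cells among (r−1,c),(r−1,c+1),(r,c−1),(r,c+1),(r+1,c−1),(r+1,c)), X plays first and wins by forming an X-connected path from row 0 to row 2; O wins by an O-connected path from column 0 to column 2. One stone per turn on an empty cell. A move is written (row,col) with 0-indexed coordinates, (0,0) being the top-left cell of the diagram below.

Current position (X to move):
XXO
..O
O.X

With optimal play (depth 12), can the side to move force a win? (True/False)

X winning at [XXO/..O/O.X]: False

[XXO/..O/O.X] X move#1: (1,0):-1/XXO/X.O/O.X*, (1,1):-1/XXO/.XO/O.X, (2,1):-1/XXO/..O/OXX
[XXO/X.O/O.X] O move#2: (1,1):+1/XXO/XOO/O.X*, (2,1):+1/XXO/X.O/OOX
[XXO/XOO/O.X] end (terminal -1, X#3); searched XXO/..O/O.X to 12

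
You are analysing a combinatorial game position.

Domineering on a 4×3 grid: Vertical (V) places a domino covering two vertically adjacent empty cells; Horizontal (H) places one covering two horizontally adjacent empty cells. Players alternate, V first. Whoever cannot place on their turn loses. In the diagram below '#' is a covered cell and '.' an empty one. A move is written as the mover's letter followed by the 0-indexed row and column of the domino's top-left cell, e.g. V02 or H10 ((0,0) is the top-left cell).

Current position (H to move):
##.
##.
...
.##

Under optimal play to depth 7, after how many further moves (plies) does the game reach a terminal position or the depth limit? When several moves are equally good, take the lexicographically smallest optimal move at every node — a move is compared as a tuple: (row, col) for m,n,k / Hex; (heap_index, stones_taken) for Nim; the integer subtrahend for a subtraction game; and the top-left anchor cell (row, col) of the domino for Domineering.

ply 1, H at ##./##./.../.## | H20=-1→##./##./##./.##*; H21=-1→##./##./.##/.##
ply 2, V at ##./##./##./.## | V02=+1→###/###/##./.##*; V12=+1→##./###/###/.##
ply 3: ###/###/##./.## is terminal -1 (H); from ##./##./.../.## depth 7

PV length from [##./##./.../.##]: 2 plies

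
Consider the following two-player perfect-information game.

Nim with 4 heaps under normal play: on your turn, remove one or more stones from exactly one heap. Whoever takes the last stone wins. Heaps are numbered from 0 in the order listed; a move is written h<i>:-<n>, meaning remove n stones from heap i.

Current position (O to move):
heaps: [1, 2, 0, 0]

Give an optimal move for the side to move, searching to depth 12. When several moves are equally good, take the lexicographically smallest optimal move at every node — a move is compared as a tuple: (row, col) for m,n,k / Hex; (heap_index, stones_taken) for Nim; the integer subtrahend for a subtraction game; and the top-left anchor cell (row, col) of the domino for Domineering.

p1 O@[(1,2,0,0)]: h0:-1[(0,2,0,0)]-1 h1:-1[(1,1,0,0)]+1* h1:-2[(1,0,0,0)]-1
p2 X@[(1,1,0,0)]: h0:-1[(0,1,0,0)]-1* h1:-1[(1,0,0,0)]-1
p3 O@[(0,1,0,0)]: h1:-1[(0,0,0,0)]+1*
p4 X@[(0,0,0,0)] terminal -1; root [(1,2,0,0)] d12

O's best at [(1,2,0,0)]: h1:-1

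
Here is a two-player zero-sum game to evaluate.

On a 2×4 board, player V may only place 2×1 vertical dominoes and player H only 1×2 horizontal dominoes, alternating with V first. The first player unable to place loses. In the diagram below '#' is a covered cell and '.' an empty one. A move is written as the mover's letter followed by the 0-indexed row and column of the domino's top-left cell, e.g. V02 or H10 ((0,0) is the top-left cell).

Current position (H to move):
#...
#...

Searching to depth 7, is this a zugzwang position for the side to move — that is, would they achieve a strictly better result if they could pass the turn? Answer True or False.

zugzwang(#.../#..., H) = False

ply 1, H at #.../#... | H01=+1→###./#...*; H02=+1→#.##/#...; H11=+1→#.../###.; H12=+1→#.../#.##
ply 2, V at ###./#... | V03=-1→####/#..#*
ply 3, H at ####/#..# | H11=+1→####/####*
ply 4: ####/#### is terminal -1 (V); from #.../#... depth 7
pass branch (V moves first from the same position):
  | ply 1, V at #.../#... | V01=-1→##../##..; V02=+1→#.#./#.#.*; V03=-1→#..#/#..#
  | ply 2: #.#./#.#. is terminal -1 (H); from #.../#... depth 7
H moving scores +1; H passing scores -1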